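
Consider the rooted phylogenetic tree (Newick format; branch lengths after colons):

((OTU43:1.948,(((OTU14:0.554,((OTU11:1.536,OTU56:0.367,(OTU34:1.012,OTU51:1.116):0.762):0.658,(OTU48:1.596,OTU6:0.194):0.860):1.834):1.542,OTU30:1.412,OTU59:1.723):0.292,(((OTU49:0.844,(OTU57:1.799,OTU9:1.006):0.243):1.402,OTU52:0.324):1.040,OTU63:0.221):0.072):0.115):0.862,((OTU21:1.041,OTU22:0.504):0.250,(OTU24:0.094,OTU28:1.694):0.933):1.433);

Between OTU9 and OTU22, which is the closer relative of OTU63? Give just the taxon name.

The MRCA of OTU63 and OTU9 subtends (((OTU49,(OTU57,OTU9)),OTU52),OTU63) (5 taxa).
The MRCA of OTU63 and OTU22 is the root, subtending the entire tree (19 taxa).
The first is nested inside the second, so OTU63 shares a more recent common ancestor with OTU9.

OTU9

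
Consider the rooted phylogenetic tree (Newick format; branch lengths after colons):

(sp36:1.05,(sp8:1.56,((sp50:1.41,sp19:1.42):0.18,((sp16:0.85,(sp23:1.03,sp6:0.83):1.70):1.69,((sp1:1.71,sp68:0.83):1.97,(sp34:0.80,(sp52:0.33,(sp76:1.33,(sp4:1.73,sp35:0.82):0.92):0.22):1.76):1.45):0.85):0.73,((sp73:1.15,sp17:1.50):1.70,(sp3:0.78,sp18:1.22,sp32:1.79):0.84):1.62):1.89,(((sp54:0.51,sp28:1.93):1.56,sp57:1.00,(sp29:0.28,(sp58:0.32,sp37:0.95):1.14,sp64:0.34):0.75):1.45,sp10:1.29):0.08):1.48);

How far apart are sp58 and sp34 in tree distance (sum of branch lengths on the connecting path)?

The path runs sp58 → … → MRCA → … → sp34; the MRCA is the node subtending (sp8,((sp50,sp19),((sp16,(sp23,sp6)),((sp1,sp68),(sp34,(sp52,(sp76,(sp4,sp35)))))),((sp73,sp17),(sp3,sp18,sp32))),(((sp54,sp28),sp57,(sp29,(sp58,sp37),sp64)),sp10)).
Branch lengths along that path: 0.32 + 1.14 + 0.75 + 1.45 + 0.08 + 1.89 + 0.73 + 0.85 + 1.45 + 0.80 = 9.46.

9.46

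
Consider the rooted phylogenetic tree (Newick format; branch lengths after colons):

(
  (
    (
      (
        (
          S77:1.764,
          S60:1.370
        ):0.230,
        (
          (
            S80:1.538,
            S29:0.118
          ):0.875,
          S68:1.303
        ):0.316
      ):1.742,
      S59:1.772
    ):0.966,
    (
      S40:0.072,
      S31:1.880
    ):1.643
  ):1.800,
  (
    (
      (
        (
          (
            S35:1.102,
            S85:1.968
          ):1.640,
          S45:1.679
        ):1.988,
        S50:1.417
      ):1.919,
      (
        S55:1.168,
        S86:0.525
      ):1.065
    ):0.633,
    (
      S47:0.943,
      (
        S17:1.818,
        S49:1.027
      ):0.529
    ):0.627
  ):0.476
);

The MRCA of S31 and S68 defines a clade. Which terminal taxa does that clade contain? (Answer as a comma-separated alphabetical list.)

S29, S31, S40, S59, S60, S68, S77, S80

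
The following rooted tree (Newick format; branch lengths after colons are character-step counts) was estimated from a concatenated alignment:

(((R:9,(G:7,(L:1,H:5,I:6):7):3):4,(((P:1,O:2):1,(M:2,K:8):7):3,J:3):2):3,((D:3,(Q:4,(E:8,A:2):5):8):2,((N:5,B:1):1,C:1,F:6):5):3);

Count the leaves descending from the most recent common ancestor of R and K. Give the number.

10

The MRCA of R and K is the node subtending ((R,(G,(L,H,I))),(((P,O),(M,K)),J)).
That clade contains 10 terminal taxa: G, H, I, J, K, L, M, O, P, R.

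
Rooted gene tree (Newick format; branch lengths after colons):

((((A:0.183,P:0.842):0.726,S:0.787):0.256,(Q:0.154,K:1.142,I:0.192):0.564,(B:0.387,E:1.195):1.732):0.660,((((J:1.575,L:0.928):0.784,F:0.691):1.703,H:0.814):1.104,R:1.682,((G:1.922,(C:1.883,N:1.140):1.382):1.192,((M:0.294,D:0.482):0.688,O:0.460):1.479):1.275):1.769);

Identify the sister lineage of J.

L

J attaches to the tree at the node subtending (J,L).
The other lineage descending from that same node — the sister group — is the single tip L.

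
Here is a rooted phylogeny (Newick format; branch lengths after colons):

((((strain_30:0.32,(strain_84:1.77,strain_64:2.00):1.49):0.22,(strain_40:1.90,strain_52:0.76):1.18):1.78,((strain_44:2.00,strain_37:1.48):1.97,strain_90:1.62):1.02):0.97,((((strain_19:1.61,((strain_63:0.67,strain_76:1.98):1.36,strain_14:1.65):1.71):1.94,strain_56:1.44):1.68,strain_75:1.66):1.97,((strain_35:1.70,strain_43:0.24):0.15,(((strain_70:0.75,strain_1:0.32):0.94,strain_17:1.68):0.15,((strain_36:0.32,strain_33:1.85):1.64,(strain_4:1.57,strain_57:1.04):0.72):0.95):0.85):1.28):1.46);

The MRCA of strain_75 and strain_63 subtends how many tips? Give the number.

6

The MRCA of strain_75 and strain_63 is the node subtending (((strain_19,((strain_63,strain_76),strain_14)),strain_56),strain_75).
That clade contains 6 terminal taxa: strain_14, strain_19, strain_56, strain_63, strain_75, strain_76.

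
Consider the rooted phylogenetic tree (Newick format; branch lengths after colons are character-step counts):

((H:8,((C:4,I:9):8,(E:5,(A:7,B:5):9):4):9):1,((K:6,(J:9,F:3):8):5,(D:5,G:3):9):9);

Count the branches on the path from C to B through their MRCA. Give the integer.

5

The MRCA of C and B is the node subtending ((C,I),(E,(A,B))).
From C up to that node: 2 branches. From B up to the same node: 3 branches. Total: 2 + 3 = 5.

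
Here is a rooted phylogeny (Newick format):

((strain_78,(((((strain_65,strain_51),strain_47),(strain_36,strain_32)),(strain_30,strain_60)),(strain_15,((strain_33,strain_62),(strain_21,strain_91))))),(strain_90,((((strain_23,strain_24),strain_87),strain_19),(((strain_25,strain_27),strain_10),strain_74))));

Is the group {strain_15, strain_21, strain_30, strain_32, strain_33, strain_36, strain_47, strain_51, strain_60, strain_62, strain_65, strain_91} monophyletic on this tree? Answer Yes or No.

The most recent common ancestor of these taxa subtends (((((strain_65,strain_51),strain_47),(strain_36,strain_32)),(strain_30,strain_60)),(strain_15,((strain_33,strain_62),(strain_21,strain_91)))).
That clade has exactly 12 tips — every listed taxon and nothing else — so the group is monophyletic.

Yes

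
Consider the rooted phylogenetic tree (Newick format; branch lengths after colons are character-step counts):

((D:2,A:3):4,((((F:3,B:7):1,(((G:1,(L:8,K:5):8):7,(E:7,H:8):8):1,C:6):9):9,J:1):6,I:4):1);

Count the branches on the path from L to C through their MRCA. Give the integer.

The MRCA of L and C is the node subtending (((G,(L,K)),(E,H)),C).
From L up to that node: 4 branches. From C up to the same node: 1 branch. Total: 4 + 1 = 5.

5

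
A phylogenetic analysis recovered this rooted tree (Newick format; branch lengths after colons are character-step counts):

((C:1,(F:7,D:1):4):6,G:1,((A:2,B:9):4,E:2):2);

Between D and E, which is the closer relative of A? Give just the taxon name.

E

The MRCA of A and E subtends ((A,B),E) (3 taxa).
The MRCA of A and D is the root, subtending the entire tree (7 taxa).
The first is nested inside the second, so A shares a more recent common ancestor with E.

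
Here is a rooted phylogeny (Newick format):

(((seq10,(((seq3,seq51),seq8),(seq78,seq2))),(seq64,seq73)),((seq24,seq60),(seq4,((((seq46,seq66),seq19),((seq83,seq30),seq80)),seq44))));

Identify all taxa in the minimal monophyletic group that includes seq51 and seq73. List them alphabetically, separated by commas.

Tracing seq51: it sits inside (seq3,seq51).
Tracing seq73: it sits inside (seq64,seq73).
The smallest clade enclosing both is ((seq10,(((seq3,seq51),seq8),(seq78,seq2))),(seq64,seq73)); the answer is its 8 terminal taxa in alphabetical order.

seq10, seq2, seq3, seq51, seq64, seq73, seq78, seq8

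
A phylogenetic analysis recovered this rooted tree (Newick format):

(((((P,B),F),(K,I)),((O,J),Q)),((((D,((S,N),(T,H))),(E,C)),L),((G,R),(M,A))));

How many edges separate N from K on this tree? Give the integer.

The MRCA of N and K is the root of the tree.
From N up to that node: 7 branches. From K up to the same node: 4 branches. Total: 7 + 4 = 11.

11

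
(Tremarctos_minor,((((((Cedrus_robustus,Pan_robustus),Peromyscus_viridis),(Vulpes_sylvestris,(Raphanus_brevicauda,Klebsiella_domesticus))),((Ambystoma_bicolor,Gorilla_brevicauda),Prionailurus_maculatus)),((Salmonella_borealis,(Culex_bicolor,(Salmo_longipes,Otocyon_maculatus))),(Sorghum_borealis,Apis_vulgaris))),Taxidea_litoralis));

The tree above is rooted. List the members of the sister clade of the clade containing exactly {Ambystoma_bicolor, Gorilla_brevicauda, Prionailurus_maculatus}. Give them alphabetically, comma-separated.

Cedrus_robustus, Klebsiella_domesticus, Pan_robustus, Peromyscus_viridis, Raphanus_brevicauda, Vulpes_sylvestris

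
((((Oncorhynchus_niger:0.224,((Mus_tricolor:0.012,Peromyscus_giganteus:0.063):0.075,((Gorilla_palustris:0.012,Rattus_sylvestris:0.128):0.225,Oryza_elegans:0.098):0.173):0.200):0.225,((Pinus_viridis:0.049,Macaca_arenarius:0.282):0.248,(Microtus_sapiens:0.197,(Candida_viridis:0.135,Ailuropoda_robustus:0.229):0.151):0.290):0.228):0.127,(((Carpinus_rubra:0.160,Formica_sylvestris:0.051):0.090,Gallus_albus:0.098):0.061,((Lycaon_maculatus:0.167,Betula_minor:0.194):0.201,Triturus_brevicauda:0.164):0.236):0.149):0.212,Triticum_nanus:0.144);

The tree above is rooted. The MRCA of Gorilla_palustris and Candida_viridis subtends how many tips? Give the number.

11

The MRCA of Gorilla_palustris and Candida_viridis is the node subtending ((Oncorhynchus_niger,((Mus_tricolor,Peromyscus_giganteus),((Gorilla_palustris,Rattus_sylvestris),Oryza_elegans))),((Pinus_viridis,Macaca_arenarius),(Microtus_sapiens,(Candida_viridis,Ailuropoda_robustus)))).
That clade contains 11 terminal taxa: Ailuropoda_robustus, Candida_viridis, Gorilla_palustris, Macaca_arenarius, Microtus_sapiens, Mus_tricolor, Oncorhynchus_niger, Oryza_elegans, Peromyscus_giganteus, Pinus_viridis, Rattus_sylvestris.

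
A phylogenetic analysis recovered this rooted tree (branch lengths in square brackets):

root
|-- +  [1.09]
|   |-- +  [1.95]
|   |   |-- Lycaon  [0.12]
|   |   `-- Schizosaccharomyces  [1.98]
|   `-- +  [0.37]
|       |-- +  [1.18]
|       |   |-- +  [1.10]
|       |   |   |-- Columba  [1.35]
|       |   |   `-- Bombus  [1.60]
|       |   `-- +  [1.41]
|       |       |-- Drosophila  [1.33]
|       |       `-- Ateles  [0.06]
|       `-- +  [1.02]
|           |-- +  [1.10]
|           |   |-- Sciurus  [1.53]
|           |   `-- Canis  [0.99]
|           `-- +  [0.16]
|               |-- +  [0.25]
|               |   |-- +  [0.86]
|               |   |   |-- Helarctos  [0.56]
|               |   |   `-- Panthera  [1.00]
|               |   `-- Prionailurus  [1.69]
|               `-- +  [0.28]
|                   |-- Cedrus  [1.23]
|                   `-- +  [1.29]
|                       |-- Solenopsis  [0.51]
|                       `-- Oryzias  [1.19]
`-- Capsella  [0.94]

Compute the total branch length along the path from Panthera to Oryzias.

4.87

The path runs Panthera → … → MRCA → … → Oryzias; the MRCA is the node subtending (((Helarctos,Panthera),Prionailurus),(Cedrus,(Solenopsis,Oryzias))).
Branch lengths along that path: 1.00 + 0.86 + 0.25 + 0.28 + 1.29 + 1.19 = 4.87.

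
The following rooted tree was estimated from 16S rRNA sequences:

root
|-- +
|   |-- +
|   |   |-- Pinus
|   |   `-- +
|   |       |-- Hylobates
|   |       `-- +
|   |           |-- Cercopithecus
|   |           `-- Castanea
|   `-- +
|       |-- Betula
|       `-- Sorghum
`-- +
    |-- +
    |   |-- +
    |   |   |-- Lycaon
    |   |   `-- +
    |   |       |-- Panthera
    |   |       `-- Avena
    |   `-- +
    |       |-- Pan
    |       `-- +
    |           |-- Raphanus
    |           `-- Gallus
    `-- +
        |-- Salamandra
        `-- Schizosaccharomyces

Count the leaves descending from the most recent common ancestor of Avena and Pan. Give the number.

The MRCA of Avena and Pan is the node subtending ((Lycaon,(Panthera,Avena)),(Pan,(Raphanus,Gallus))).
That clade contains 6 terminal taxa: Avena, Gallus, Lycaon, Pan, Panthera, Raphanus.

6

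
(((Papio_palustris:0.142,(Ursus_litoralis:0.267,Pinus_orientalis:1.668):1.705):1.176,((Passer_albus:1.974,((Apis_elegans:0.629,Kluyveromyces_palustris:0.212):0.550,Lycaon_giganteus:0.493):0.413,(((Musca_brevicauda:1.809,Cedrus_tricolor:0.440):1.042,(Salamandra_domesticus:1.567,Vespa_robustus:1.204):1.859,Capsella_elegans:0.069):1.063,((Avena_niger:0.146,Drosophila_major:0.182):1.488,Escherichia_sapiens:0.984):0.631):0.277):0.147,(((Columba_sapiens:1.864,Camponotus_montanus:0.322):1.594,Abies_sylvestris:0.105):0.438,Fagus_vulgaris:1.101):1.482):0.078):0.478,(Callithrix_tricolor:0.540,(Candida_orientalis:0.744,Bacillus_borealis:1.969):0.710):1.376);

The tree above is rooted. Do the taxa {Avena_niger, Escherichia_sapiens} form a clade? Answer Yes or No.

No

The MRCA of the listed taxa subtends ((Avena_niger,Drosophila_major),Escherichia_sapiens).
That clade also contains Drosophila_major, which is not in the proposed group, so the group is not monophyletic.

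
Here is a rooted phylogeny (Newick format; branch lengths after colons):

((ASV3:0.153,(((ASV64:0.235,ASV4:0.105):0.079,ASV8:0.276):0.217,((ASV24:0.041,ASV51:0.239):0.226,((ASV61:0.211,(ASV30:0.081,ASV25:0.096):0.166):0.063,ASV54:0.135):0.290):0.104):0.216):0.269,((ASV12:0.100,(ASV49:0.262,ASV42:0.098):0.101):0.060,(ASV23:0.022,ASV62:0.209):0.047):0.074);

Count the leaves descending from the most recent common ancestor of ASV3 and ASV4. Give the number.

10

The MRCA of ASV3 and ASV4 is the node subtending (ASV3,(((ASV64,ASV4),ASV8),((ASV24,ASV51),((ASV61,(ASV30,ASV25)),ASV54)))).
That clade contains 10 terminal taxa: ASV24, ASV25, ASV3, ASV30, ASV4, ASV51, ASV54, ASV61, ASV64, ASV8.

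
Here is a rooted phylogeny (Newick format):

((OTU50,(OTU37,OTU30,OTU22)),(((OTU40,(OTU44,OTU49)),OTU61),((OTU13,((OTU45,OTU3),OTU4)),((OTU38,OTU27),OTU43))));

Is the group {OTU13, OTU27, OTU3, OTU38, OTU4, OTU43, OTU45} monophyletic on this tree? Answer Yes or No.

The most recent common ancestor of these taxa subtends ((OTU13,((OTU45,OTU3),OTU4)),((OTU38,OTU27),OTU43)).
That clade has exactly 7 tips — every listed taxon and nothing else — so the group is monophyletic.

Yes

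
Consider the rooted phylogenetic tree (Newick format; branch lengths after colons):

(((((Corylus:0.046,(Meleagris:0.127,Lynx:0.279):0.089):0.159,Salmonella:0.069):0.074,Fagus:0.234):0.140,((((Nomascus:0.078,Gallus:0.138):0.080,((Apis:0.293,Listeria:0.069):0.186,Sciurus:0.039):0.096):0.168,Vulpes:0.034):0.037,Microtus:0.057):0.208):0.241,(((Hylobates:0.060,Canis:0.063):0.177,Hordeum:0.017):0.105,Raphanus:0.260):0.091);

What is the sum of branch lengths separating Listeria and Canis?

The path runs Listeria → … → MRCA → … → Canis; the MRCA is the root of the tree.
Branch lengths along that path: 0.069 + 0.186 + 0.096 + 0.168 + 0.037 + 0.208 + 0.241 + 0.091 + 0.105 + 0.177 + 0.063 = 1.441.

1.441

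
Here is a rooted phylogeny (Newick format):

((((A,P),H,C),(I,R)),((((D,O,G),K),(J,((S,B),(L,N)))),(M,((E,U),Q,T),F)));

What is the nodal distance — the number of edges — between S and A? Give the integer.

10

The MRCA of S and A is the root of the tree.
From S up to that node: 6 branches. From A up to the same node: 4 branches. Total: 6 + 4 = 10.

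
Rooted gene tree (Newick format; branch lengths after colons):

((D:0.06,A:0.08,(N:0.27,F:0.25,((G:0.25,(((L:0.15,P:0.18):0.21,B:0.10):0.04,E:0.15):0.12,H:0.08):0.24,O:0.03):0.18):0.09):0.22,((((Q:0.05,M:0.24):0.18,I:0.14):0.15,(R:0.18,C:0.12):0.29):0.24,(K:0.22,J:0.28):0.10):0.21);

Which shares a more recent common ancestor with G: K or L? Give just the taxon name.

L

The MRCA of G and L subtends (G,(((L,P),B),E),H) (6 taxa).
The MRCA of G and K is the root, subtending the entire tree (18 taxa).
The first is nested inside the second, so G shares a more recent common ancestor with L.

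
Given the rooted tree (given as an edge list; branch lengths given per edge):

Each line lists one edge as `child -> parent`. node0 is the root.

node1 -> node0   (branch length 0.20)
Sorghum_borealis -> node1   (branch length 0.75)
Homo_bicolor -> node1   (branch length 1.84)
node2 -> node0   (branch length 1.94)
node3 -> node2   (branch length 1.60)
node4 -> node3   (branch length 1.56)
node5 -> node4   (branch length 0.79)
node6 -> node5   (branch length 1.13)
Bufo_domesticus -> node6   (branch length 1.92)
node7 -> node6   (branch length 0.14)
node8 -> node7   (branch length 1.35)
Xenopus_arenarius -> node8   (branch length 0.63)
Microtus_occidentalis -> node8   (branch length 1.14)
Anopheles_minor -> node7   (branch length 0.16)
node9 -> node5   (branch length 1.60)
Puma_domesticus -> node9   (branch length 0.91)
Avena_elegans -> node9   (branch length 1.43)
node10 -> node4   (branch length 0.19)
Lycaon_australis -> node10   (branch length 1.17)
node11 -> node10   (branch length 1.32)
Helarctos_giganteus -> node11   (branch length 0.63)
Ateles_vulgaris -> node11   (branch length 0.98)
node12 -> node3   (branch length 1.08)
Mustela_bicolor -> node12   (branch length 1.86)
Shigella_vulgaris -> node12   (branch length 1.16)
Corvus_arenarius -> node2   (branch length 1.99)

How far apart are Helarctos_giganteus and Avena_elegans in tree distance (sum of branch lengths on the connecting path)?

5.96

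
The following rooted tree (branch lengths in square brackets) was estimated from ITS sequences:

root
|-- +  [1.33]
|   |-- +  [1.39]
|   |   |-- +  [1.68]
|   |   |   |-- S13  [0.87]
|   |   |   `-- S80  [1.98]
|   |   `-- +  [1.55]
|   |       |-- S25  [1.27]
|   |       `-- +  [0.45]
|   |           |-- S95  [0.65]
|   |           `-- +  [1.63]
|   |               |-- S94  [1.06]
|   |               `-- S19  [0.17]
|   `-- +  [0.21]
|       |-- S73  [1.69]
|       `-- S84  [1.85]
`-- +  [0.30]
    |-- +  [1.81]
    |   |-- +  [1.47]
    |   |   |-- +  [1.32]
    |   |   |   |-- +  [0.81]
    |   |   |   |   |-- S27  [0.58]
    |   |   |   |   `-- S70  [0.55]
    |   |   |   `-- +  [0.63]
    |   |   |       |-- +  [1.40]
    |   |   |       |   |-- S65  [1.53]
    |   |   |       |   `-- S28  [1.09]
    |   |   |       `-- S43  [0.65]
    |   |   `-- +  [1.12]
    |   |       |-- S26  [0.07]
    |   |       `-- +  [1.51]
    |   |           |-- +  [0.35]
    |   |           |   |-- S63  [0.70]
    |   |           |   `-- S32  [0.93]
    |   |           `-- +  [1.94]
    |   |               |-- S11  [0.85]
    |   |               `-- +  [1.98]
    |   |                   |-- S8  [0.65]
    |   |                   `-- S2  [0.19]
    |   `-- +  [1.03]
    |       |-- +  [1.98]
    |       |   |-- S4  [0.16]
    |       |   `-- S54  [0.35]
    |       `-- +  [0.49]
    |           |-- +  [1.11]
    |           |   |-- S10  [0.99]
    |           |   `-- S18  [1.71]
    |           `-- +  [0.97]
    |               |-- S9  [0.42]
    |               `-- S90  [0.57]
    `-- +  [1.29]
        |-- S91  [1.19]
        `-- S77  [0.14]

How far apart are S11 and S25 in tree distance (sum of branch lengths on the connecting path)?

14.54

The path runs S11 → … → MRCA → … → S25; the MRCA is the root of the tree.
Branch lengths along that path: 0.85 + 1.94 + 1.51 + 1.12 + 1.47 + 1.81 + 0.30 + 1.33 + 1.39 + 1.55 + 1.27 = 14.54.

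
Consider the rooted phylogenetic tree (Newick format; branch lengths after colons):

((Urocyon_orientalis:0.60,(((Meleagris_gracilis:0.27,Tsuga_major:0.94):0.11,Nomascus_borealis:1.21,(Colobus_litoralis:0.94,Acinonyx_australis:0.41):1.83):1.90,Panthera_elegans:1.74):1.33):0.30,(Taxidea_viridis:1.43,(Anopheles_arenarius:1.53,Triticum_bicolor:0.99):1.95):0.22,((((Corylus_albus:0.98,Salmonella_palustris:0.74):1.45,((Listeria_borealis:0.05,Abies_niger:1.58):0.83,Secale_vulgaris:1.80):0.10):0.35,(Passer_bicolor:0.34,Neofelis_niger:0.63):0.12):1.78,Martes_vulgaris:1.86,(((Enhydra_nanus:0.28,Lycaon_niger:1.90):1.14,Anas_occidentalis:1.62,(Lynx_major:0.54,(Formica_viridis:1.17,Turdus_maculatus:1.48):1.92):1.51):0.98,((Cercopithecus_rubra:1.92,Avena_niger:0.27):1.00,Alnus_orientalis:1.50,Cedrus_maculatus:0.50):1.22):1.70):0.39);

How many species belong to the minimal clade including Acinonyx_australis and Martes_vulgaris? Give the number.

28

The MRCA of Acinonyx_australis and Martes_vulgaris is the root, so the clade is the entire tree.
That clade contains 28 terminal taxa: Abies_niger, Acinonyx_australis, Alnus_orientalis, Anas_occidentalis, Anopheles_arenarius, Avena_niger, Cedrus_maculatus, Cercopithecus_rubra, Colobus_litoralis, Corylus_albus, Enhydra_nanus, Formica_viridis, Listeria_borealis, Lycaon_niger, Lynx_major, Martes_vulgaris, Meleagris_gracilis, Neofelis_niger, Nomascus_borealis, Panthera_elegans, Passer_bicolor, Salmonella_palustris, Secale_vulgaris, Taxidea_viridis, Triticum_bicolor, Tsuga_major, Turdus_maculatus, Urocyon_orientalis.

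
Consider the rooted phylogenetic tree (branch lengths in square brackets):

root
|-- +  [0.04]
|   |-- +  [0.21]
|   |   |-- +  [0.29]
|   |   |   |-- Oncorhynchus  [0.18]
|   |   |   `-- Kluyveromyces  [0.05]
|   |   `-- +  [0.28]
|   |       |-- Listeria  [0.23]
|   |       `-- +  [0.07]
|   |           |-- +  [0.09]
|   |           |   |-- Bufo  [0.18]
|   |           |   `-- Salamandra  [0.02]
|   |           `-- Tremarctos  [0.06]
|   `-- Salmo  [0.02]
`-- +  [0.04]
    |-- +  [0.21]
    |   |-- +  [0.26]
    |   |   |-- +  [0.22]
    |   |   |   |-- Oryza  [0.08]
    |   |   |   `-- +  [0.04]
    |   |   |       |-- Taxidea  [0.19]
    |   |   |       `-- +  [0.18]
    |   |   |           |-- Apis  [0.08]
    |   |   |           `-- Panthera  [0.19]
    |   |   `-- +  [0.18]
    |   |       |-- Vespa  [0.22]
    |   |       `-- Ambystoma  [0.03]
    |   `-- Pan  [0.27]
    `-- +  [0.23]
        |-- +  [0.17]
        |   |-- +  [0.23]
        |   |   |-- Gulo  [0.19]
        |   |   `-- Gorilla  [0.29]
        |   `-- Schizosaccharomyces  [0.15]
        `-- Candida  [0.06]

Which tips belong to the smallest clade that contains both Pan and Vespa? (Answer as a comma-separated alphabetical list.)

Tracing Pan: it sits inside (((Oryza,(Taxidea,(Apis,Panthera))),(Vespa,Ambystoma)),Pan).
Tracing Vespa: it sits inside (Vespa,Ambystoma).
The smallest clade enclosing both is (((Oryza,(Taxidea,(Apis,Panthera))),(Vespa,Ambystoma)),Pan); the answer is its 7 terminal taxa in alphabetical order.

Ambystoma, Apis, Oryza, Pan, Panthera, Taxidea, Vespa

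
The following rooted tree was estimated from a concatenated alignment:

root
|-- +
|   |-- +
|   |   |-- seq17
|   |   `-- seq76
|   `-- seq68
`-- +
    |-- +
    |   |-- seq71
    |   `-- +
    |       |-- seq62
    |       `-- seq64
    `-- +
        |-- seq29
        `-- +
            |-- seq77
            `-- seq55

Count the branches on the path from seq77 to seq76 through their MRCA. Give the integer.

7

The MRCA of seq77 and seq76 is the root of the tree.
From seq77 up to that node: 4 branches. From seq76 up to the same node: 3 branches. Total: 4 + 3 = 7.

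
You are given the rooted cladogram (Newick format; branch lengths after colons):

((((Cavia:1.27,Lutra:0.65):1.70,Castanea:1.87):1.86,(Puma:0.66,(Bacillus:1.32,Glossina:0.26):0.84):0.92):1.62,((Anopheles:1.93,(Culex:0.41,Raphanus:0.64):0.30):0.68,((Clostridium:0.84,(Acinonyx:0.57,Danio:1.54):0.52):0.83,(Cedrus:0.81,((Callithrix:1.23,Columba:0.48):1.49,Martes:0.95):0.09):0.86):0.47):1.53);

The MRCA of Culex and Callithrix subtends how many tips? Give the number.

The MRCA of Culex and Callithrix is the node subtending ((Anopheles,(Culex,Raphanus)),((Clostridium,(Acinonyx,Danio)),(Cedrus,((Callithrix,Columba),Martes)))).
That clade contains 10 terminal taxa: Acinonyx, Anopheles, Callithrix, Cedrus, Clostridium, Columba, Culex, Danio, Martes, Raphanus.

10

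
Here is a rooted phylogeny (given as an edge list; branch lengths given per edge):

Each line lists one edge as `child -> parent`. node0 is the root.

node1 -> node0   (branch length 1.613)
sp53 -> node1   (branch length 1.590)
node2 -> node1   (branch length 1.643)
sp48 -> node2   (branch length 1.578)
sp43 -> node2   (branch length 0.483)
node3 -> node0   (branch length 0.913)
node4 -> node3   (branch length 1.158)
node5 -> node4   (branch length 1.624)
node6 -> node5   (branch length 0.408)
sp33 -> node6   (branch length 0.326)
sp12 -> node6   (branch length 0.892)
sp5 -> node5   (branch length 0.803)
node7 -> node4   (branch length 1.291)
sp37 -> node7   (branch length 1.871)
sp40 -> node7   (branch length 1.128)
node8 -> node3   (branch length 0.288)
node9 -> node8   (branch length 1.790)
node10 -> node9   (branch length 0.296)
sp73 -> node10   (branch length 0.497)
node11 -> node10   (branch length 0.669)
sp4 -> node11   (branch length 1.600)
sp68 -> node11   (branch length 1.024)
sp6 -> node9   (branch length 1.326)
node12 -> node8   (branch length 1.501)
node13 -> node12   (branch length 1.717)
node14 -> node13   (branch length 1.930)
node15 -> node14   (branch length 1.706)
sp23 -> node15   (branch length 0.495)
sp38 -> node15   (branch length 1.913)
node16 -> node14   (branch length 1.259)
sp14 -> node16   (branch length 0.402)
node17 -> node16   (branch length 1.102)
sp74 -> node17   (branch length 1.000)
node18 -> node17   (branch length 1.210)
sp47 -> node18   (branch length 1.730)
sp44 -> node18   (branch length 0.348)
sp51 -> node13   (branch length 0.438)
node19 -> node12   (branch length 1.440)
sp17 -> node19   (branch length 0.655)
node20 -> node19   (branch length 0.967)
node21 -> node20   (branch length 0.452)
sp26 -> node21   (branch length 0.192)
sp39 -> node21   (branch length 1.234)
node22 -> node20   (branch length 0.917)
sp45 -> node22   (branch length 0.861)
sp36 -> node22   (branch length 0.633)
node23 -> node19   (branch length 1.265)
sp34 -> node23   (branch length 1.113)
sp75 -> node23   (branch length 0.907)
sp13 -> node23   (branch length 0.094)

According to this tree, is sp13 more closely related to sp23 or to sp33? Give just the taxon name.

sp23

The MRCA of sp13 and sp23 subtends ((((sp23,sp38),(sp14,(sp74,(sp47,sp44)))),sp51),(sp17,((sp26,sp39),(sp45,sp36)),(sp34,sp75,sp13))) (15 taxa).
The MRCA of sp13 and sp33 subtends ((((sp33,sp12),sp5),(sp37,sp40)),(((sp73,(sp4,sp68)),sp6),((((sp23,sp38),(sp14,(sp74,(sp47,sp44)))),sp51),(sp17,((sp26,sp39),(sp45,sp36)),(sp34,sp75,sp13))))) (24 taxa).
The first is nested inside the second, so sp13 shares a more recent common ancestor with sp23.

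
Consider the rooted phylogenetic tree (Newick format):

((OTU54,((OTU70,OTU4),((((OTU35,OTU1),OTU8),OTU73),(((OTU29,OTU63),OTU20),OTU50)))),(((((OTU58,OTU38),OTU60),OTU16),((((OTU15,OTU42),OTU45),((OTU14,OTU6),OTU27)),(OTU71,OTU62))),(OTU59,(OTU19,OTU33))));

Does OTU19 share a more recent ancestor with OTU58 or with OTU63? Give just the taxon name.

The MRCA of OTU19 and OTU58 subtends (((((OTU58,OTU38),OTU60),OTU16),((((OTU15,OTU42),OTU45),((OTU14,OTU6),OTU27)),(OTU71,OTU62))),(OTU59,(OTU19,OTU33))) (15 taxa).
The MRCA of OTU19 and OTU63 is the root, subtending the entire tree (26 taxa).
The first is nested inside the second, so OTU19 shares a more recent common ancestor with OTU58.

OTU58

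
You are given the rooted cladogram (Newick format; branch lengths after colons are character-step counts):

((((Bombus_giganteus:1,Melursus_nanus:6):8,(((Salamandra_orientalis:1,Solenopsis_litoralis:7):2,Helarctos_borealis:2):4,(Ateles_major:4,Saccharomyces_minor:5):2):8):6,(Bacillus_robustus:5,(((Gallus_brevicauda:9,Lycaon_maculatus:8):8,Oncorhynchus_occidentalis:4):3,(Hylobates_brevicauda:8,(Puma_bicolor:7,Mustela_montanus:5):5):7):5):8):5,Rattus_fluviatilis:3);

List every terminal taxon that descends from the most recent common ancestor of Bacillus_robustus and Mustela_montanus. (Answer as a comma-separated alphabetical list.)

Tracing Bacillus_robustus: it sits inside (Bacillus_robustus,(((Gallus_brevicauda,Lycaon_maculatus),Oncorhynchus_occidentalis),(Hylobates_brevicauda,(Puma_bicolor,Mustela_montanus)))).
Tracing Mustela_montanus: it sits inside (Puma_bicolor,Mustela_montanus).
The smallest clade enclosing both is (Bacillus_robustus,(((Gallus_brevicauda,Lycaon_maculatus),Oncorhynchus_occidentalis),(Hylobates_brevicauda,(Puma_bicolor,Mustela_montanus)))); the answer is its 7 terminal taxa in alphabetical order.

Bacillus_robustus, Gallus_brevicauda, Hylobates_brevicauda, Lycaon_maculatus, Mustela_montanus, Oncorhynchus_occidentalis, Puma_bicolor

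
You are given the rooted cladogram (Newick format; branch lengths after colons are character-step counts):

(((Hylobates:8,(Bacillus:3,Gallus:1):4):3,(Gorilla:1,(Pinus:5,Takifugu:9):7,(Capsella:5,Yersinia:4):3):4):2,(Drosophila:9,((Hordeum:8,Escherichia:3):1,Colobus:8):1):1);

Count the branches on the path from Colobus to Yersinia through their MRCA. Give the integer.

7

The MRCA of Colobus and Yersinia is the root of the tree.
From Colobus up to that node: 3 branches. From Yersinia up to the same node: 4 branches. Total: 3 + 4 = 7.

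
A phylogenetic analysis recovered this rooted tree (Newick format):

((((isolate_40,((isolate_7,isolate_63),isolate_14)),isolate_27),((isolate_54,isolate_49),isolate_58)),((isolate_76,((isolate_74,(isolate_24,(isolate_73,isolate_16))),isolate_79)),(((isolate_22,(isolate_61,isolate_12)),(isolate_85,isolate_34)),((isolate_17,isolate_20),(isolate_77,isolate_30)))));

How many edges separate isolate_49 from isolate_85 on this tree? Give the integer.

The MRCA of isolate_49 and isolate_85 is the root of the tree.
From isolate_49 up to that node: 4 branches. From isolate_85 up to the same node: 5 branches. Total: 4 + 5 = 9.

9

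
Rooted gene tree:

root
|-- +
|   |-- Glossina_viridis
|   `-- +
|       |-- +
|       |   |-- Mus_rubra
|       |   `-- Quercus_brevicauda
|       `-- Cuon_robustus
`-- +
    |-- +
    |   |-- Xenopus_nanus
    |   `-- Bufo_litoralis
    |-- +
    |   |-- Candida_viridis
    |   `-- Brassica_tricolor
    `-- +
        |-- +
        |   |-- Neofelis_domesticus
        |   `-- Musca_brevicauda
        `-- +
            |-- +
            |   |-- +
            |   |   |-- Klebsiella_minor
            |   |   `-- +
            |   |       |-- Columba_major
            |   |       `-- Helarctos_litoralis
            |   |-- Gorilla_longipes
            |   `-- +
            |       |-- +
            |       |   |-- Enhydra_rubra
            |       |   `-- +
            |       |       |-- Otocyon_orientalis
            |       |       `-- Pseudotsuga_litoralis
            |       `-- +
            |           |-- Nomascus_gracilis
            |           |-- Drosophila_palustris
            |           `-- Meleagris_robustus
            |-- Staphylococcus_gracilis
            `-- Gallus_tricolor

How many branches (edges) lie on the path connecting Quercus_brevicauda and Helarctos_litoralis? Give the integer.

11

The MRCA of Quercus_brevicauda and Helarctos_litoralis is the root of the tree.
From Quercus_brevicauda up to that node: 4 branches. From Helarctos_litoralis up to the same node: 7 branches. Total: 4 + 7 = 11.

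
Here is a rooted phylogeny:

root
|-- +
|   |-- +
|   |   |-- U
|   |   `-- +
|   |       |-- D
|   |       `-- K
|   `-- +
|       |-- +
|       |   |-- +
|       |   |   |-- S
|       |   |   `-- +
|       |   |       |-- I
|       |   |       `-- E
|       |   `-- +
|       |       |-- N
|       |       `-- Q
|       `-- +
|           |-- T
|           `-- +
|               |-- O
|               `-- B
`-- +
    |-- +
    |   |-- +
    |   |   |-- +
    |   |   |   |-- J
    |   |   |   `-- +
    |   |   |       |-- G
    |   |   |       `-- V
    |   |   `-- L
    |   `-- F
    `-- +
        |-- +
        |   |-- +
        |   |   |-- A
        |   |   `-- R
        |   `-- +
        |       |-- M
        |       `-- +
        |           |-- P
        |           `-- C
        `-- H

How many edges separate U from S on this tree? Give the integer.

6

The MRCA of U and S is the node subtending ((U,(D,K)),(((S,(I,E)),(N,Q)),(T,(O,B)))).
From U up to that node: 2 branches. From S up to the same node: 4 branches. Total: 2 + 4 = 6.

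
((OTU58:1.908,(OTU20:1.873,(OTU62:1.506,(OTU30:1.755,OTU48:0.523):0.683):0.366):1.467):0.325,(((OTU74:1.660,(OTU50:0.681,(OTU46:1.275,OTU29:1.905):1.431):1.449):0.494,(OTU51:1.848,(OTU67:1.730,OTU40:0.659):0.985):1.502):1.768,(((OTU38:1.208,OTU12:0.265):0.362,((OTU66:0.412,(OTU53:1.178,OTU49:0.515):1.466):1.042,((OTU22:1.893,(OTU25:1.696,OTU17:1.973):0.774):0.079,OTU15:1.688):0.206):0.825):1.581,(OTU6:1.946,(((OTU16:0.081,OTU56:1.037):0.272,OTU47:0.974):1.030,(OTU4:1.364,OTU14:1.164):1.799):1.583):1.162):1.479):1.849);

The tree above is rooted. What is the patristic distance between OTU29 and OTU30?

13.492

The path runs OTU29 → … → MRCA → … → OTU30; the MRCA is the root of the tree.
Branch lengths along that path: 1.905 + 1.431 + 1.449 + 0.494 + 1.768 + 1.849 + 0.325 + 1.467 + 0.366 + 0.683 + 1.755 = 13.492.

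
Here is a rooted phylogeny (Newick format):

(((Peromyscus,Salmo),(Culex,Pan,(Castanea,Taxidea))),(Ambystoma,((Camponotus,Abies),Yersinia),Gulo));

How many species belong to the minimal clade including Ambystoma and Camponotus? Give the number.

The MRCA of Ambystoma and Camponotus is the node subtending (Ambystoma,((Camponotus,Abies),Yersinia),Gulo).
That clade contains 5 terminal taxa: Abies, Ambystoma, Camponotus, Gulo, Yersinia.

5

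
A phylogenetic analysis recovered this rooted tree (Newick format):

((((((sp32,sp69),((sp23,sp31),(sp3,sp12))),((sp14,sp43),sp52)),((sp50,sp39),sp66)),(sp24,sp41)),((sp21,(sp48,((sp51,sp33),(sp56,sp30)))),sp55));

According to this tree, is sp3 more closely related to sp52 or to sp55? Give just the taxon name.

sp52

The MRCA of sp3 and sp52 subtends (((sp32,sp69),((sp23,sp31),(sp3,sp12))),((sp14,sp43),sp52)) (9 taxa).
The MRCA of sp3 and sp55 is the root, subtending the entire tree (21 taxa).
The first is nested inside the second, so sp3 shares a more recent common ancestor with sp52.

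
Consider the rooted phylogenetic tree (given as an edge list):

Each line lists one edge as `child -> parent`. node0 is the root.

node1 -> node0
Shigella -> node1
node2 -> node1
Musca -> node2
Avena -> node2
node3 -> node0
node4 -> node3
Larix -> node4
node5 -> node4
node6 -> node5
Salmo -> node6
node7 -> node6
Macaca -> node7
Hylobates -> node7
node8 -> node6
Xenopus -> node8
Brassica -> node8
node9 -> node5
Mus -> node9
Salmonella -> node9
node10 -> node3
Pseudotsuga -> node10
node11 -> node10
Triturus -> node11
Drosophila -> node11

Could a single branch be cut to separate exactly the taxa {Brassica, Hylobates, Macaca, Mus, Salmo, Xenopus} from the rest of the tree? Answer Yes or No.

The MRCA of the listed taxa subtends ((Salmo,(Macaca,Hylobates),(Xenopus,Brassica)),(Mus,Salmonella)).
That clade also contains Salmonella, which is not in the proposed group, so the group is not monophyletic.

No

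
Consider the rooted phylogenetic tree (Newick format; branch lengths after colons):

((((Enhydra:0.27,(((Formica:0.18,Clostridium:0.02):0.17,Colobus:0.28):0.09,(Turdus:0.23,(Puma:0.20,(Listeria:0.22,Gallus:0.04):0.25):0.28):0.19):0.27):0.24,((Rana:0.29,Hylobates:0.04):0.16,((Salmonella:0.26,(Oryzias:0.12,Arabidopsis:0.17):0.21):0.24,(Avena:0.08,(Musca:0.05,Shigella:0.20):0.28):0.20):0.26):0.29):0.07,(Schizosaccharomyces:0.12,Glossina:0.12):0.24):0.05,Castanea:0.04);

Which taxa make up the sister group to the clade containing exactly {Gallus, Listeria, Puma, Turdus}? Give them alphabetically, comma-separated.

Clostridium, Colobus, Formica

The clade containing exactly {Gallus, Listeria, Puma, Turdus} attaches to the tree at the node subtending (((Formica,Clostridium),Colobus),(Turdus,(Puma,(Listeria,Gallus)))).
The other lineage descending from that same node — the sister group — is ((Formica,Clostridium),Colobus); its 3 tips in alphabetical order are the answer.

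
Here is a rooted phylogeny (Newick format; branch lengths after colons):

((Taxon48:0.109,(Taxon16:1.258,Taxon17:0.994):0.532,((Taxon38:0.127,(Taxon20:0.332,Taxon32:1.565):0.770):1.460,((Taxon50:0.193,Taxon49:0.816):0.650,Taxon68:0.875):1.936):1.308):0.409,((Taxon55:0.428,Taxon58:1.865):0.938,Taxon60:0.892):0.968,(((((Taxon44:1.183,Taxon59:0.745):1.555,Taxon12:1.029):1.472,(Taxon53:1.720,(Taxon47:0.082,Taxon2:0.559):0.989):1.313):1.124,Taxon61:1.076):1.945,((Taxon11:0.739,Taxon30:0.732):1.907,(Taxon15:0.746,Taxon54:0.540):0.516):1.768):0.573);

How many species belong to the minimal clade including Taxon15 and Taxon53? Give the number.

11

The MRCA of Taxon15 and Taxon53 is the node subtending (((((Taxon44,Taxon59),Taxon12),(Taxon53,(Taxon47,Taxon2))),Taxon61),((Taxon11,Taxon30),(Taxon15,Taxon54))).
That clade contains 11 terminal taxa: Taxon11, Taxon12, Taxon15, Taxon2, Taxon30, Taxon44, Taxon47, Taxon53, Taxon54, Taxon59, Taxon61.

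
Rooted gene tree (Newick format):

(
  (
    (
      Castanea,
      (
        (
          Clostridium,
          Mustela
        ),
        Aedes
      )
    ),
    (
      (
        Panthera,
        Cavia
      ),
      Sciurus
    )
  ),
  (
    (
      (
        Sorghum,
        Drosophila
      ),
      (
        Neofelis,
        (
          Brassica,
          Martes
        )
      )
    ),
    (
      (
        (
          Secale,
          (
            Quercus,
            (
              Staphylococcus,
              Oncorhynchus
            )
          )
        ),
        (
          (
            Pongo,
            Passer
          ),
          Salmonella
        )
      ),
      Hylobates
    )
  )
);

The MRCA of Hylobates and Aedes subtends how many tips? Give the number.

20

The MRCA of Hylobates and Aedes is the root, so the clade is the entire tree.
That clade contains 20 terminal taxa: Aedes, Brassica, Castanea, Cavia, Clostridium, Drosophila, Hylobates, Martes, Mustela, Neofelis, Oncorhynchus, Panthera, Passer, Pongo, Quercus, Salmonella, Sciurus, Secale, Sorghum, Staphylococcus.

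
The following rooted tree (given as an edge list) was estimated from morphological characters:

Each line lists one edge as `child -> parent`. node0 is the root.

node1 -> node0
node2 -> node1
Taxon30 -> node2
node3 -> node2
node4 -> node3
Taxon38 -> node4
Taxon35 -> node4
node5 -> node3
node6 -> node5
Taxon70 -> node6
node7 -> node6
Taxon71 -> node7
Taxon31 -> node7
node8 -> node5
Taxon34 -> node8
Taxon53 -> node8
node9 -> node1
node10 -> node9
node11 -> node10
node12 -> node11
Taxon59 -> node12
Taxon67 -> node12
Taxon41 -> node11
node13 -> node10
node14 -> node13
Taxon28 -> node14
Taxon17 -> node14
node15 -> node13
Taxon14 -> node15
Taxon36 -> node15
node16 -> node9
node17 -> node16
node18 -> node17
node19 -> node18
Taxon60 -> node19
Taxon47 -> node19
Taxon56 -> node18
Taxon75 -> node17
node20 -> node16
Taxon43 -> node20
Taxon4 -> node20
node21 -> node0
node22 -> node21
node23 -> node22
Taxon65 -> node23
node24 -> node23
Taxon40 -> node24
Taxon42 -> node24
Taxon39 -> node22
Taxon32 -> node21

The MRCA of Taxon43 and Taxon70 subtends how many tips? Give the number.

21

The MRCA of Taxon43 and Taxon70 is the node subtending ((Taxon30,((Taxon38,Taxon35),((Taxon70,(Taxon71,Taxon31)),(Taxon34,Taxon53)))),((((Taxon59,Taxon67),Taxon41),((Taxon28,Taxon17),(Taxon14,Taxon36))),((((Taxon60,Taxon47),Taxon56),Taxon75),(Taxon43,Taxon4)))).
That clade contains 21 terminal taxa: Taxon14, Taxon17, Taxon28, Taxon30, Taxon31, Taxon34, Taxon35, Taxon36, Taxon38, Taxon4, Taxon41, Taxon43, Taxon47, Taxon53, Taxon56, Taxon59, Taxon60, Taxon67, Taxon70, Taxon71, Taxon75.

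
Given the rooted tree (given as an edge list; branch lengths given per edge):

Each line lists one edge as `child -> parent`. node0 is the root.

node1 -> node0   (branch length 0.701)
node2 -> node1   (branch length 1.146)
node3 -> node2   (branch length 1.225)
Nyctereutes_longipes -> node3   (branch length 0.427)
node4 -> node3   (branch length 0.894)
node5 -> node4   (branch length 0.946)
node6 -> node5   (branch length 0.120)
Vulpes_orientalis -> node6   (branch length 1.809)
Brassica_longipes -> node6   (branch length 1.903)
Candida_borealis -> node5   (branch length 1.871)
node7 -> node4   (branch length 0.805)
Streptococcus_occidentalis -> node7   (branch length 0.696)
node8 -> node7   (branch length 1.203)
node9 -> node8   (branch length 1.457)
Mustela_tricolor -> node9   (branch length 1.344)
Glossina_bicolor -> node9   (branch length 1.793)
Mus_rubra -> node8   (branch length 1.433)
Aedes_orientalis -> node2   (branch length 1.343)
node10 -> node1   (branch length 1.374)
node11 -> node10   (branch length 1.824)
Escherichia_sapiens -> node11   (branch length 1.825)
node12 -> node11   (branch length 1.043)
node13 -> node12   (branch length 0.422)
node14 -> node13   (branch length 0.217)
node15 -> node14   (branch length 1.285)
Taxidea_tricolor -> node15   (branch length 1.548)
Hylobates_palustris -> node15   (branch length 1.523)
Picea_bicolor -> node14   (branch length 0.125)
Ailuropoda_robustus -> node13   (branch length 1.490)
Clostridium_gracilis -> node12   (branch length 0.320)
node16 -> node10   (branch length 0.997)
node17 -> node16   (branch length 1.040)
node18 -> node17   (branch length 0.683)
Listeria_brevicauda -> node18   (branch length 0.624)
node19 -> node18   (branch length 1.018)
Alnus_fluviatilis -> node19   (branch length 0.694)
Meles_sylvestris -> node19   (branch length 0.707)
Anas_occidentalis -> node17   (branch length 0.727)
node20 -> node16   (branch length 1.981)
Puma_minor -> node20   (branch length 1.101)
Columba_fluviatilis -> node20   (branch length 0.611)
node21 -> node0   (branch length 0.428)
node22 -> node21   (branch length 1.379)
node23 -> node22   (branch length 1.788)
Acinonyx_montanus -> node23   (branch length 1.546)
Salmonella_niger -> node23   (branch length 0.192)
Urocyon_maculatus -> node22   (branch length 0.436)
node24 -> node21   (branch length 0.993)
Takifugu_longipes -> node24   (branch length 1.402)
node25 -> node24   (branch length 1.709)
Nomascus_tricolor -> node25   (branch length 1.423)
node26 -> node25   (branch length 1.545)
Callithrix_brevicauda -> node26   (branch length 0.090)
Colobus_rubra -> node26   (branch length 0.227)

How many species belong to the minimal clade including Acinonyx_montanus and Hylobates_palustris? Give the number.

28

The MRCA of Acinonyx_montanus and Hylobates_palustris is the root, so the clade is the entire tree.
That clade contains 28 terminal taxa: Acinonyx_montanus, Aedes_orientalis, Ailuropoda_robustus, Alnus_fluviatilis, Anas_occidentalis, Brassica_longipes, Callithrix_brevicauda, Candida_borealis, Clostridium_gracilis, Colobus_rubra, Columba_fluviatilis, Escherichia_sapiens, Glossina_bicolor, Hylobates_palustris, Listeria_brevicauda, Meles_sylvestris, Mus_rubra, Mustela_tricolor, Nomascus_tricolor, Nyctereutes_longipes, Picea_bicolor, Puma_minor, Salmonella_niger, Streptococcus_occidentalis, Takifugu_longipes, Taxidea_tricolor, Urocyon_maculatus, Vulpes_orientalis.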